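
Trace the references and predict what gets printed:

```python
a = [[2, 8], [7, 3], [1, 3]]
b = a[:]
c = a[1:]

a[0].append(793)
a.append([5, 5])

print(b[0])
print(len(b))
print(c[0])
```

Key concept: slice with nested mutation.
Step by step:
`a = [[2, 8], [7, 3], [1, 3]]` → a = [[2, 8], [7, 3], [1, 3]]
`b = a[:]` → b = [[2, 8], [7, 3], [1, 3]]
`c = a[1:]` → c = [[7, 3], [1, 3]]
`a[0].append(793)` → a = [[2, 8, 793], [7, 3], [1, 3]]; b = [[2, 8, 793], [7, 3], [1, 3]]
`a.append([5, 5])` → a = [[2, 8, 793], [7, 3], [1, 3], [5, 5]]
`print(b[0])` → prints [2, 8, 793]
`print(len(b))` → prints 3
`print(c[0])` → prints [7, 3]

Answer:
[2, 8, 793]
3
[7, 3]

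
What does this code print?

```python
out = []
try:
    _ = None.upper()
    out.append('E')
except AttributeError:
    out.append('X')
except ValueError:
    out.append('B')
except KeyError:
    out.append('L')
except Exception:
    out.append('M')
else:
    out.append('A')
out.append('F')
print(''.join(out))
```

Execution trace: 'X' (except AttributeError) → 'F' (after the try/except). Output: XF

Answer: XF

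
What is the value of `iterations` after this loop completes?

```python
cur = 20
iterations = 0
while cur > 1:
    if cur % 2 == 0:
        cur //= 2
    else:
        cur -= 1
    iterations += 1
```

Steps to reduce 20 to 1
`iterations` takes the values: 0 → 1 → 2 → 3 → 4 → 5

Answer: 5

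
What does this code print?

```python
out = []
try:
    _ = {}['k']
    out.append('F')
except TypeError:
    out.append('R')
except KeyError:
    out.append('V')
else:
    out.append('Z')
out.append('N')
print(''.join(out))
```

Execution trace: 'V' (except KeyError) → 'N' (after the try/except). Output: VN

Answer: VN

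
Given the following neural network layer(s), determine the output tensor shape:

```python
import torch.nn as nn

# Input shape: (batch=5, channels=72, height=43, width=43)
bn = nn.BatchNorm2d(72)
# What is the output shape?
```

Input: (5, 72, 43, 43) -> Output: (5, 72, 43, 43)

Answer: (5, 72, 43, 43)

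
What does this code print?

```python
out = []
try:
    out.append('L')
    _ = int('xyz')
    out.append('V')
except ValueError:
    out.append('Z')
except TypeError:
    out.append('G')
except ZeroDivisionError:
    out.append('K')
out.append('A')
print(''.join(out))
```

Execution trace: 'L' (try body) → 'Z' (except ValueError) → 'A' (after the try/except). Output: LZA

Answer: LZA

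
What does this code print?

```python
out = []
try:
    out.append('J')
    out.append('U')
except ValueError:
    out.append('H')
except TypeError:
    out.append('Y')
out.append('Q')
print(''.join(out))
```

Execution trace: 'J' (try body) → 'U' (try body, no exception) → 'Q' (after the try/except). Output: JUQ

Answer: JUQ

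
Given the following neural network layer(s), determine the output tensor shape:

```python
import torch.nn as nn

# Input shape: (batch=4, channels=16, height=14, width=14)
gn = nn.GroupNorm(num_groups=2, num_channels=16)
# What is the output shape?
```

Input: (4, 16, 14, 14) -> Output: (4, 16, 14, 14)

Answer: (4, 16, 14, 14)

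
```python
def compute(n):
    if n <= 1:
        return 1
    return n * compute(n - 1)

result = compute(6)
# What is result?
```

compute(6) = 6 * 5 * 4 * 3 * 2 * 1 = 720

Answer: 720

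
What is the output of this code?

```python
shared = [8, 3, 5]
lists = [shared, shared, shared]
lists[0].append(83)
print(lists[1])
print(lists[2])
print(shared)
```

Key concept: list of same reference.
Step by step:
`shared = [8, 3, 5]` → shared = [8, 3, 5]
`lists = [shared, shared, shared]` → lists = [[8, 3, 5], [8, 3, 5], [8, 3, 5]]
`lists[0].append(83)` → shared = [8, 3, 5, 83]; lists = [[8, 3, 5, 83], [8, 3, 5, 83], [8, 3, 5, 83]]
`print(lists[1])` → prints [8, 3, 5, 83]
`print(lists[2])` → prints [8, 3, 5, 83]
`print(shared)` → prints [8, 3, 5, 83]

Answer:
[8, 3, 5, 83]
[8, 3, 5, 83]
[8, 3, 5, 83]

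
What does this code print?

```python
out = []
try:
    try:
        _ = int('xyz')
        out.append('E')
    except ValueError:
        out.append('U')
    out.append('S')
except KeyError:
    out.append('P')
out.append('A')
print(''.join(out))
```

Execution trace: 'U' (inner except ValueError) → 'S' (try body, no exception) → 'A' (after the try/except). Output: USA

Answer: USA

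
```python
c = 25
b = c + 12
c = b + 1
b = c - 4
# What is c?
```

Trace:
`c = 25` → c = 25
`b = c + 12` → b = 37
`c = b + 1` → c = 38
`b = c - 4` → b = 34
So c = 38

Answer: 38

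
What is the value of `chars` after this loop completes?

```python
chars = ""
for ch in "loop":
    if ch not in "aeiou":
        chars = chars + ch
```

Remove vowels from 'loop'
`chars` takes the values: "" → "l" → "lp"

Answer: "lp"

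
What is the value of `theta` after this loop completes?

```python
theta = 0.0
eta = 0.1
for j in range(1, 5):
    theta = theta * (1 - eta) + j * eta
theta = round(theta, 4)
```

Moving average with lr=0.1
`theta` takes the values: 0.0 → 0.1 → 0.29 → 0.561 → 0.9049

Answer: 0.9049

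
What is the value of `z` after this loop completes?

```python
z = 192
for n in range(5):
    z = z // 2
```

Halve 5 times: 192 // 2^5 = 6
`z` takes the values: 192 → 96 → 48 → 24 → 12 → 6

Answer: 6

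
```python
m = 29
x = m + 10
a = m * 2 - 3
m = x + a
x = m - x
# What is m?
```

Trace:
`m = 29` → m = 29
`x = m + 10` → x = 39
`a = m * 2 - 3` → a = 55
`m = x + a` → m = 94
`x = m - x` → x = 55
So m = 94

Answer: 94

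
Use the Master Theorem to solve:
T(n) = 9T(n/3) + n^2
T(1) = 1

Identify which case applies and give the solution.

a=9, b=3, f(n)=n^2. log_3(9) = 2. Since c=2 = 2, Case 2 applies: T(n) = Θ(n^log_b(a) · log n) = O(n^2 log n).

Answer: O(n^2 log n) - Case 2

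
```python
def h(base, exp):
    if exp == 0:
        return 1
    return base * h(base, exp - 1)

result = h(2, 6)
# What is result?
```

h(2, 6) = 2 * 2 * 2 * 2 * 2 * 2 = 64

Answer: 64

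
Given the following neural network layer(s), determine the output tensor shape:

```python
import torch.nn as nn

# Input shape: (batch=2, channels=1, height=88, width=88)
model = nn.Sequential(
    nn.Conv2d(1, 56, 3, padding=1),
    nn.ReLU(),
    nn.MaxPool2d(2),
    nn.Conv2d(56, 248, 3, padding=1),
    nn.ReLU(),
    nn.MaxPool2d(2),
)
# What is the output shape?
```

Input: (2, 1, 88, 88) -> after first Conv2d: (2, 56, 88, 88) -> after first MaxPool2d: (2, 56, 44, 44) -> after second Conv2d: (2, 248, 44, 44) -> Output: (2, 248, 22, 22)

Answer: (2, 248, 22, 22)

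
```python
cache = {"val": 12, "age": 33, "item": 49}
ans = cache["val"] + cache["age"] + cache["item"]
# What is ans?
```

Trace:
`cache = {"val": 12, "age": 33, "item": 49}` → cache = {'val': 12, 'age': 33, 'item': 49}
`ans = cache["val"] + cache["age"] + cache["item"]` → ans = 94
So ans = 94

Answer: 94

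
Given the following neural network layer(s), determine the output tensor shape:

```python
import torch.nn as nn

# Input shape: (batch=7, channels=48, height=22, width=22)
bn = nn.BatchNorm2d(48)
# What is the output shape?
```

Input: (7, 48, 22, 22) -> Output: (7, 48, 22, 22)

Answer: (7, 48, 22, 22)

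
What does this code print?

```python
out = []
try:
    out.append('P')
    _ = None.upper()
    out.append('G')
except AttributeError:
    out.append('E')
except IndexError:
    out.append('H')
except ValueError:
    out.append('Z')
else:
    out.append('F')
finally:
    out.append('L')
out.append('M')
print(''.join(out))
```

Execution trace: 'P' (try body) → 'E' (except AttributeError) → 'L' (finally) → 'M' (after the try/except). Output: PELM

Answer: PELM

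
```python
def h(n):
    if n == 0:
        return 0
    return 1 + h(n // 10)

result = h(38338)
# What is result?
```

Count of digits of 38338: 5

Answer: 5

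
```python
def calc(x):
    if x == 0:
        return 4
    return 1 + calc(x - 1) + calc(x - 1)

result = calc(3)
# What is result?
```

calc(x) = 1 + 2·calc(x-1), calc(0)=4. Closed form: (4+1)·2^3 - 1 = 39.

Answer: 39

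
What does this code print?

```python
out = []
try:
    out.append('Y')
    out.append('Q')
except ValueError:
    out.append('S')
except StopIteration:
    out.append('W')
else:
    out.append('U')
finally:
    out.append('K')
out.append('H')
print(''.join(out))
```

Execution trace: 'Y' (try body) → 'Q' (try body, no exception) → 'U' (else) → 'K' (finally) → 'H' (after the try/except). Output: YQUKH

Answer: YQUKH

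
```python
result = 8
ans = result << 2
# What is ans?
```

Trace:
`result = 8` → result = 8
`ans = result << 2` → ans = 32
So ans = 32

Answer: 32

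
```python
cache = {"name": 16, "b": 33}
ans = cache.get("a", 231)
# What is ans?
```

Trace:
`cache = {"name": 16, "b": 33}` → cache = {'name': 16, 'b': 33}
`ans = cache.get("a", 231)` → ans = 231
So ans = 231

Answer: 231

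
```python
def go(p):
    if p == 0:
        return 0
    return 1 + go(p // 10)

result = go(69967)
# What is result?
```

Count of digits of 69967: 5

Answer: 5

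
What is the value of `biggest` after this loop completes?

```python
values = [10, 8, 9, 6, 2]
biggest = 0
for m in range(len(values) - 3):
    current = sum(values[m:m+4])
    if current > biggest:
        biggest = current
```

Max sum of 4-element window in [10, 8, 9, 6, 2]
`biggest` takes the values: 0 → 33

Answer: 33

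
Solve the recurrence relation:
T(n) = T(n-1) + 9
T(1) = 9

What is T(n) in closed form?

Unrolling: T(n) = T(1) + 9·(n-1) = 9 + 9(n-1) = 9n.

Answer: T(n) = 9n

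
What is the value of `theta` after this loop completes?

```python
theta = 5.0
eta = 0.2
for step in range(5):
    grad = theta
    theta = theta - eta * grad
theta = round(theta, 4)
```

Gradient descent: w = 5.0 * (1 - 0.2)^5
`theta` takes the values: 5.0 → 4.0 → 3.2 → 2.56 → 2.048 → 1.6384

Answer: 1.6384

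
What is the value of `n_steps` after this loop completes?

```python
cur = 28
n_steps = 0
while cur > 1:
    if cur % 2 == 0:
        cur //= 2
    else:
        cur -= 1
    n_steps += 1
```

Steps to reduce 28 to 1
`n_steps` takes the values: 0 → 1 → 2 → 3 → 4 → 5 → 6

Answer: 6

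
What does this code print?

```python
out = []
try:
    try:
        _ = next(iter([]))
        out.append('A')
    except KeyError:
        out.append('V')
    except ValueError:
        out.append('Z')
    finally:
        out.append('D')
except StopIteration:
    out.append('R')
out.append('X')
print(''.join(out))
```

Execution trace: 'D' (finally) → 'R' (outer except StopIteration) → 'X' (after the try/except). Output: DRX

Answer: DRX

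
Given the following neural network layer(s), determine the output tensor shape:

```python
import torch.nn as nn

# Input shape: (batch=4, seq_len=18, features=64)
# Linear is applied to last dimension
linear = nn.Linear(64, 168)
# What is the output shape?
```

Input: (4, 18, 64) -> Output: (4, 18, 168)

Answer: (4, 18, 168)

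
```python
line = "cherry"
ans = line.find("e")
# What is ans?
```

Trace:
`line = "cherry"` → line = 'cherry'
`ans = line.find("e")` → ans = 2
So ans = 2

Answer: 2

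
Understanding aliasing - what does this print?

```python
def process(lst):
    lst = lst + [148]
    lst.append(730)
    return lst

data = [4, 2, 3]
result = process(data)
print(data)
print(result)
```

Key concept: rebinding parameter vs mutation.
Step by step:
`data = [4, 2, 3]` → data = [4, 2, 3]
`result = process(data)` → result = [4, 2, 3, 148, 730]
`print(data)` → prints [4, 2, 3]
`print(result)` → prints [4, 2, 3, 148, 730]

Answer:
[4, 2, 3]
[4, 2, 3, 148, 730]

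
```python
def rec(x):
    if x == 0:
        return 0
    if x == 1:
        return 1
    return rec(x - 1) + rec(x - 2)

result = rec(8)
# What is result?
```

Build up from base cases: rec(0)=0, rec(1)=1, rec(2)=1, rec(3)=2, rec(4)=3, rec(5)=5, rec(6)=8, ..., rec(8)=21

Answer: 21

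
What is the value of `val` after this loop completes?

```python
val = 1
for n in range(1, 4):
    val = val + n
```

Start at 1, add 1 through 3
`val` takes the values: 1 → 2 → 4 → 7

Answer: 7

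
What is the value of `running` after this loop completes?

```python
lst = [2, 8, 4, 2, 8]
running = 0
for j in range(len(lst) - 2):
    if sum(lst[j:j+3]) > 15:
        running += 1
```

Count windows with sum > 15
`running` takes the values: 0

Answer: 0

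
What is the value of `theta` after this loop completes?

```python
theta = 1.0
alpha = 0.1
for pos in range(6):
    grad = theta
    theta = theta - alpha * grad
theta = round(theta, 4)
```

Gradient descent: w = 1.0 * (1 - 0.1)^6
`theta` takes the values: 1.0 → 0.9 → 0.81 → 0.729 → 0.6561 → 0.59049 → 0.531441 → 0.5314

Answer: 0.5314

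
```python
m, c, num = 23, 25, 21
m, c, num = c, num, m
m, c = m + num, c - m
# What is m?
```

Trace:
`m, c, num = 23, 25, 21` → m = 23; c = 25; num = 21
`m, c, num = c, num, m` → m = 25; c = 21; num = 23
`m, c = m + num, c - m` → m = 48; c = -4
So m = 48

Answer: 48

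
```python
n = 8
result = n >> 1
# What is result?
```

Trace:
`n = 8` → n = 8
`result = n >> 1` → result = 4
So result = 4

Answer: 4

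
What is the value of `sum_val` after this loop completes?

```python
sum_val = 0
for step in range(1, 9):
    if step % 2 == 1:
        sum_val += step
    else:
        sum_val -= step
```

Add odd, subtract even
`sum_val` takes the values: 0 → 1 → -1 → 2 → -2 → 3 → -3 → 4 → -4

Answer: -4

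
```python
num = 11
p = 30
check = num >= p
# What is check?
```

Trace:
`num = 11` → num = 11
`p = 30` → p = 30
`check = num >= p` → check = False
So check = False

Answer: False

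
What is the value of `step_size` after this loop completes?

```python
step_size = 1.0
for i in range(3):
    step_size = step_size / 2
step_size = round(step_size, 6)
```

Halving LR 3 times: 1 / 2^3
`step_size` takes the values: 1.0 → 0.5 → 0.25 → 0.125

Answer: 0.125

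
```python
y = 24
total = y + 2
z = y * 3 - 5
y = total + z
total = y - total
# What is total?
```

Trace:
`y = 24` → y = 24
`total = y + 2` → total = 26
`z = y * 3 - 5` → z = 67
`y = total + z` → y = 93
`total = y - total` → total = 67
So total = 67

Answer: 67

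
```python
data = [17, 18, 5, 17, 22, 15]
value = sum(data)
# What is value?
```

Trace:
`data = [17, 18, 5, 17, 22, 15]` → data = [17, 18, 5, 17, 22, 15]
`value = sum(data)` → value = 94
So value = 94

Answer: 94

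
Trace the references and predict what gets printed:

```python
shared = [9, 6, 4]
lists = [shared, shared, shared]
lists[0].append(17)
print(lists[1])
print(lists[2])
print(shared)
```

Key concept: list of same reference.
Step by step:
`shared = [9, 6, 4]` → shared = [9, 6, 4]
`lists = [shared, shared, shared]` → lists = [[9, 6, 4], [9, 6, 4], [9, 6, 4]]
`lists[0].append(17)` → shared = [9, 6, 4, 17]; lists = [[9, 6, 4, 17], [9, 6, 4, 17], [9, 6, 4, 17]]
`print(lists[1])` → prints [9, 6, 4, 17]
`print(lists[2])` → prints [9, 6, 4, 17]
`print(shared)` → prints [9, 6, 4, 17]

Answer:
[9, 6, 4, 17]
[9, 6, 4, 17]
[9, 6, 4, 17]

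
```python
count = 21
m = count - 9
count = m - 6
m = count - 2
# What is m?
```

Trace:
`count = 21` → count = 21
`m = count - 9` → m = 12
`count = m - 6` → count = 6
`m = count - 2` → m = 4
So m = 4

Answer: 4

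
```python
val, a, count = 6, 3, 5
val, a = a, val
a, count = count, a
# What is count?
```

Trace:
`val, a, count = 6, 3, 5` → val = 6; a = 3; count = 5
`val, a = a, val` → val = 3; a = 6
`a, count = count, a` → a = 5; count = 6
So count = 6

Answer: 6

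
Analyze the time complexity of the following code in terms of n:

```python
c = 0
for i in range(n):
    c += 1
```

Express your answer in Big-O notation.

Each loop level contributes: n. Multiplying the contributions gives O(n).

Answer: O(n)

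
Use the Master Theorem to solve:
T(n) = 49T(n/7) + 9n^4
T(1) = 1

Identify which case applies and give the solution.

a=49, b=7, f(n)=9n^4. log_7(49) = 2. Since c=4 > 2 and the regularity condition holds (49(n/7)^4 = (49/7^4)n^4 with 49/7^4 < 1), Case 3 applies: T(n) = Θ(f(n)) = O(n^4).

Answer: O(n^4) - Case 3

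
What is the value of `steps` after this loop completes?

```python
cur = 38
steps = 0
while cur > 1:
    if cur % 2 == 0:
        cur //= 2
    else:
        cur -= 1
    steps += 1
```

Steps to reduce 38 to 1
`steps` takes the values: 0 → 1 → 2 → 3 → 4 → 5 → 6 → 7

Answer: 7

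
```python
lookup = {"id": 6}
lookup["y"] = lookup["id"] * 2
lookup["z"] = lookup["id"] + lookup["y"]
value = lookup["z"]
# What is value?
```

Trace:
`lookup = {"id": 6}` → lookup = {'id': 6}
`lookup["y"] = lookup["id"] * 2` → lookup = {'id': 6, 'y': 12}
`lookup["z"] = lookup["id"] + lookup["y"]` → lookup = {'id': 6, 'y': 12, 'z': 18}
`value = lookup["z"]` → value = 18
So value = 18

Answer: 18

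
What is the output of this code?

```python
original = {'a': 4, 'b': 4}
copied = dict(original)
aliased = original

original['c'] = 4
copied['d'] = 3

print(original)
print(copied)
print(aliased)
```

Key concept: dict() creates copy, assignment creates alias.
Step by step:
`original = {'a': 4, 'b': 4}` → original = {'a': 4, 'b': 4}
`copied = dict(original)` → copied = {'a': 4, 'b': 4}
`aliased = original` → aliased = {'a': 4, 'b': 4} (same object as original)
`original['c'] = 4` → original = {'a': 4, 'b': 4, 'c': 4} (same object as aliased); aliased = {'a': 4, 'b': 4, 'c': 4} (same object as original)
`copied['d'] = 3` → copied = {'a': 4, 'b': 4, 'd': 3}
`print(original)` → prints {'a': 4, 'b': 4, 'c': 4}
`print(copied)` → prints {'a': 4, 'b': 4, 'd': 3}
`print(aliased)` → prints {'a': 4, 'b': 4, 'c': 4}

Answer:
{'a': 4, 'b': 4, 'c': 4}
{'a': 4, 'b': 4, 'd': 3}
{'a': 4, 'b': 4, 'c': 4}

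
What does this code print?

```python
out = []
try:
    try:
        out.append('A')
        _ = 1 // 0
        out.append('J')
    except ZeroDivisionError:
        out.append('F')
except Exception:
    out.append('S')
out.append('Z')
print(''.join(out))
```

Execution trace: 'A' (inner try body) → 'F' (inner except ZeroDivisionError) → 'Z' (after the try/except). Output: AFZ

Answer: AFZ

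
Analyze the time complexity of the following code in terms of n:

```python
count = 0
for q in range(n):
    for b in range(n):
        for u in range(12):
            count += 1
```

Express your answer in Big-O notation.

Each loop level contributes: n × n × 1. Multiplying the contributions gives O(n^2).

Answer: O(n^2)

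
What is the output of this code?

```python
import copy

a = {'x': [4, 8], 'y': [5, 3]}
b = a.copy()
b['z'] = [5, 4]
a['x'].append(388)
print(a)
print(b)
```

Key concept: shallow copy of dict with mutable values.
Step by step:
`a = {'x': [4, 8], 'y': [5, 3]}` → a = {'x': [4, 8], 'y': [5, 3]}
`b = a.copy()` → b = {'x': [4, 8], 'y': [5, 3]}
`b['z'] = [5, 4]` → b = {'x': [4, 8], 'y': [5, 3], 'z': [5, 4]}
`a['x'].append(388)` → a = {'x': [4, 8, 388], 'y': [5, 3]}; b = {'x': [4, 8, 388], 'y': [5, 3], 'z': [5, 4]}
`print(a)` → prints {'x': [4, 8, 388], 'y': [5, 3]}
`print(b)` → prints {'x': [4, 8, 388], 'y': [5, 3], 'z': [5, 4]}

Answer:
{'x': [4, 8, 388], 'y': [5, 3]}
{'x': [4, 8, 388], 'y': [5, 3], 'z': [5, 4]}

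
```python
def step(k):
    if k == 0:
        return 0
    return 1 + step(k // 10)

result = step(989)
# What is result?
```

Count of digits of 989: 3

Answer: 3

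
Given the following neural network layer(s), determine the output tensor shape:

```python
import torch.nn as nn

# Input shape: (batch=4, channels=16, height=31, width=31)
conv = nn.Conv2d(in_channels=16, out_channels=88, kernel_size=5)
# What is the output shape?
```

Input: (4, 16, 31, 31) -> Output: (4, 88, 27, 27)

Answer: (4, 88, 27, 27)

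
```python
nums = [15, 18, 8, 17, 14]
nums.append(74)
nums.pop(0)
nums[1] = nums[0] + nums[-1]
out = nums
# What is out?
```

Trace:
`nums = [15, 18, 8, 17, 14]` → nums = [15, 18, 8, 17, 14]
`nums.append(74)` → nums = [15, 18, 8, 17, 14, 74]
`nums.pop(0)` → nums = [18, 8, 17, 14, 74]
`nums[1] = nums[0] + nums[-1]` → nums = [18, 92, 17, 14, 74]
`out = nums` → out = [18, 92, 17, 14, 74]
So out = [18, 92, 17, 14, 74]

Answer: [18, 92, 17, 14, 74]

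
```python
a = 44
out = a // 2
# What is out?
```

Trace:
`a = 44` → a = 44
`out = a // 2` → out = 22
So out = 22

Answer: 22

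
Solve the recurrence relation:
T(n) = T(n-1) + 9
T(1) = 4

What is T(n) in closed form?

Unrolling: T(n) = T(1) + 9·(n-1) = 4 + 9(n-1) = 9n - 5.

Answer: T(n) = 9n - 5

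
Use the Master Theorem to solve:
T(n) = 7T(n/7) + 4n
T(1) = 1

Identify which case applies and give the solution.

a=7, b=7, f(n)=4n. log_7(7) = 1. Since c=1 = 1, Case 2 applies: T(n) = Θ(n^log_b(a) · log n) = O(n log n).

Answer: O(n log n) - Case 2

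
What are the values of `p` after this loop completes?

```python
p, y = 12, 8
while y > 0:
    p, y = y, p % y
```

GCD of 12 and 8
`p` takes the values: 12 → 8 → 4

Answer: 4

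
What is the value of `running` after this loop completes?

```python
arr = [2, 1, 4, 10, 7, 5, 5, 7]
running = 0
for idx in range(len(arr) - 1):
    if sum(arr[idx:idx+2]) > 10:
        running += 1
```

Count windows with sum > 10
`running` takes the values: 0 → 1 → 2 → 3 → 4

Answer: 4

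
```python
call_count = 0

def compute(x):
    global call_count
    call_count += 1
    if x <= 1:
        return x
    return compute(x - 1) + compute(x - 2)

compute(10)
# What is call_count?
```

Calls(x) = 1 + Calls(x-1) + Calls(x-2); Calls(0)=Calls(1)=1. For x=10 this gives 177.

Answer: 177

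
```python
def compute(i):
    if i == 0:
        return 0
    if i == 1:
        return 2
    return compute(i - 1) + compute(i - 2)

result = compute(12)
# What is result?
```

Build up from base cases: compute(0)=0, compute(1)=2, compute(2)=2, compute(3)=4, compute(4)=6, compute(5)=10, compute(6)=16, ..., compute(12)=288

Answer: 288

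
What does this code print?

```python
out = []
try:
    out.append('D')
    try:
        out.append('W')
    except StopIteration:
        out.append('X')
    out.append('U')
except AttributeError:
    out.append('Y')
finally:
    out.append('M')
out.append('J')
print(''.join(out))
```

Execution trace: 'D' (try body) → 'W' (inner try body, no exception) → 'U' (try body, no exception) → 'M' (finally) → 'J' (after the try/except). Output: DWUMJ

Answer: DWUMJ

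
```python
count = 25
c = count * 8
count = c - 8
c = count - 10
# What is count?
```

Trace:
`count = 25` → count = 25
`c = count * 8` → c = 200
`count = c - 8` → count = 192
`c = count - 10` → c = 182
So count = 192

Answer: 192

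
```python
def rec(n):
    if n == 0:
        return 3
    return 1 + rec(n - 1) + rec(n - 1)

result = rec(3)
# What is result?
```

rec(n) = 1 + 2·rec(n-1), rec(0)=3. Closed form: (3+1)·2^3 - 1 = 31.

Answer: 31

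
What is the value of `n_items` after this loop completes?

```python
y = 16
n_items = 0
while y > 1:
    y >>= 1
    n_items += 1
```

Count right shifts until 1
`n_items` takes the values: 0 → 1 → 2 → 3 → 4

Answer: 4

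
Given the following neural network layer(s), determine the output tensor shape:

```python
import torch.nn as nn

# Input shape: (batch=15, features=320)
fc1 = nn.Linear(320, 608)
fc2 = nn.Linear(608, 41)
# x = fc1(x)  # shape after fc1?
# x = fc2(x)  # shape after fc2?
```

Input: (15, 320) -> after fc1: (15, 608) -> Output: (15, 41)

Answer: (15, 41)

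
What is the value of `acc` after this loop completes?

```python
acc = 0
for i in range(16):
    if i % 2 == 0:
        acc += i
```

Sum of even numbers 0 to 15
`acc` takes the values: 0 → 2 → 6 → 12 → 20 → 30 → 42 → 56

Answer: 56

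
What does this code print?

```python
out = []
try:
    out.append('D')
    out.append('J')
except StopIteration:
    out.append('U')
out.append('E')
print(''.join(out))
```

Execution trace: 'D' (try body) → 'J' (try body, no exception) → 'E' (after the try/except). Output: DJE

Answer: DJE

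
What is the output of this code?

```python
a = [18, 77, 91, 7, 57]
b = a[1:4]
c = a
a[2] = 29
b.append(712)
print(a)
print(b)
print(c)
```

Key concept: slice vs alias.
Step by step:
`a = [18, 77, 91, 7, 57]` → a = [18, 77, 91, 7, 57]
`b = a[1:4]` → b = [77, 91, 7]
`c = a` → c = [18, 77, 91, 7, 57] (same object as a)
`a[2] = 29` → a = [18, 77, 29, 7, 57] (same object as c); c = [18, 77, 29, 7, 57] (same object as a)
`b.append(712)` → b = [77, 91, 7, 712]
`print(a)` → prints [18, 77, 29, 7, 57]
`print(b)` → prints [77, 91, 7, 712]
`print(c)` → prints [18, 77, 29, 7, 57]

Answer:
[18, 77, 29, 7, 57]
[77, 91, 7, 712]
[18, 77, 29, 7, 57]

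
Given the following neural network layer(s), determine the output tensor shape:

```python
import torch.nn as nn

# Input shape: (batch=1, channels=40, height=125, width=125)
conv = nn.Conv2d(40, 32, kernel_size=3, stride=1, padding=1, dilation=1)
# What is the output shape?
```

Input: (1, 40, 125, 125) -> Output: (1, 32, 125, 125)

Answer: (1, 32, 125, 125)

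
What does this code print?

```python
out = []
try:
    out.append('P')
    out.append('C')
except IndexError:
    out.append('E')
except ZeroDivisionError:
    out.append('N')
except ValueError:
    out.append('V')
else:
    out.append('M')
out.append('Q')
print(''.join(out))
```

Execution trace: 'P' (try body) → 'C' (try body, no exception) → 'M' (else) → 'Q' (after the try/except). Output: PCMQ

Answer: PCMQ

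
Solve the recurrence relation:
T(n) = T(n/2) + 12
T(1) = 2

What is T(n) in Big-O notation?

Each step divides n by 2 and adds 12. After log_2(n) steps we reach T(1)=2. So T(n) = 12·log_2(n) + 2 = O(log n).

Answer: O(log n)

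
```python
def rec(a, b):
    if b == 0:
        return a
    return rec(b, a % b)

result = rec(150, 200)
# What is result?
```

rec(150, 200) -> rec(200, 150) -> rec(150, 50) -> rec(50, 0) -> 50

Answer: 50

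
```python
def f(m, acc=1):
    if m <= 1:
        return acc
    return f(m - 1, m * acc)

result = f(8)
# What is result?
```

Accumulator trace (n, acc): (8, 1) -> (7, 8) -> (6, 56) -> (5, 336) -> (4, 1680) -> (3, 6720) -> (2, 20160) -> (1, 40320) -> return 40320

Answer: 40320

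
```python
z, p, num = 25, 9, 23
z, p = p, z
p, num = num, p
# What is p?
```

Trace:
`z, p, num = 25, 9, 23` → z = 25; p = 9; num = 23
`z, p = p, z` → z = 9; p = 25
`p, num = num, p` → p = 23; num = 25
So p = 23

Answer: 23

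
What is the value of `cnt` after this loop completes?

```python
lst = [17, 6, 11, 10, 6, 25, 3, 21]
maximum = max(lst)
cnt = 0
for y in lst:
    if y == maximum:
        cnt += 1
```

Count of max value 25 in [17, 6, 11, 10, 6, 25, 3, 21]
`cnt` takes the values: 0 → 1

Answer: 1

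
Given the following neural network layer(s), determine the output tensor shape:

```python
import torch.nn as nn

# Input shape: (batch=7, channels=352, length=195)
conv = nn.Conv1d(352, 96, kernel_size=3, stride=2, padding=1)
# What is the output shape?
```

Input: (7, 352, 195) -> Output: (7, 96, 98)

Answer: (7, 96, 98)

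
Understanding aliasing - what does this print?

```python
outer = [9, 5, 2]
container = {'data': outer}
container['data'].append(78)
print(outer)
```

Key concept: dict holds reference to list.
Step by step:
`outer = [9, 5, 2]` → outer = [9, 5, 2]
`container = {'data': outer}` → container = {'data': [9, 5, 2]}
`container['data'].append(78)` → outer = [9, 5, 2, 78]; container = {'data': [9, 5, 2, 78]}
`print(outer)` → prints [9, 5, 2, 78]

Answer: [9, 5, 2, 78]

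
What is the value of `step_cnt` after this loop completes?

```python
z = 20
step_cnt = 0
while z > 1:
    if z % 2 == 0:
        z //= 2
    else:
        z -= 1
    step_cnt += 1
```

Steps to reduce 20 to 1
`step_cnt` takes the values: 0 → 1 → 2 → 3 → 4 → 5

Answer: 5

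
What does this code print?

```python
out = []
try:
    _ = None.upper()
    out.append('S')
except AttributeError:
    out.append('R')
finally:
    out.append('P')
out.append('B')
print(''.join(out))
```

Execution trace: 'R' (except AttributeError) → 'P' (finally) → 'B' (after the try/except). Output: RPB

Answer: RPB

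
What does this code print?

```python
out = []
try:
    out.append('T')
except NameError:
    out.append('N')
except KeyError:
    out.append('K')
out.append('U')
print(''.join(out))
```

Execution trace: 'T' (try body, no exception) → 'U' (after the try/except). Output: TU

Answer: TU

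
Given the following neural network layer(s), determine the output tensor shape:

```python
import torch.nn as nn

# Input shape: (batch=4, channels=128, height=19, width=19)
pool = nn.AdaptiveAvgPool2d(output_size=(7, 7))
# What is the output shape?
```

Input: (4, 128, 19, 19) -> Output: (4, 128, 7, 7)

Answer: (4, 128, 7, 7)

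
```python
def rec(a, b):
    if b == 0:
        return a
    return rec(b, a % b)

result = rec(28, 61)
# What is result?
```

rec(28, 61) -> rec(61, 28) -> rec(28, 5) -> rec(5, 3) -> rec(3, 2) -> rec(2, 1) -> rec(1, 0) -> 1

Answer: 1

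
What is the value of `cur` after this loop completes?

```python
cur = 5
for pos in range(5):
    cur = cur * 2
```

Multiply by 2, 5 times: 5 * 2^5 = 160
`cur` takes the values: 5 → 10 → 20 → 40 → 80 → 160

Answer: 160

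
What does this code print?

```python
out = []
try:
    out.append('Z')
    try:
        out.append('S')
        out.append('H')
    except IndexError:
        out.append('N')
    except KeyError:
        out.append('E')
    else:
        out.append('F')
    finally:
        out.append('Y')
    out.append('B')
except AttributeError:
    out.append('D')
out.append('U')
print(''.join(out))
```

Execution trace: 'Z' (try body) → 'S' (inner try body) → 'H' (inner try body, no exception) → 'F' (inner else) → 'Y' (inner finally) → 'B' (try body, no exception) → 'U' (after the try/except). Output: ZSHFYBU

Answer: ZSHFYBU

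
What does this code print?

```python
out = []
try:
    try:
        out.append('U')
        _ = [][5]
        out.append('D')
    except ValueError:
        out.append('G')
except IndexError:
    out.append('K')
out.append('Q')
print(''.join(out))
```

Execution trace: 'U' (inner try body) → 'K' (outer except IndexError) → 'Q' (after the try/except). Output: UKQ

Answer: UKQ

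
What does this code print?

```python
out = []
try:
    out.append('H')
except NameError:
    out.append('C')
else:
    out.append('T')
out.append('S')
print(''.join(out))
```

Execution trace: 'H' (try body, no exception) → 'T' (else) → 'S' (after the try/except). Output: HTS

Answer: HTS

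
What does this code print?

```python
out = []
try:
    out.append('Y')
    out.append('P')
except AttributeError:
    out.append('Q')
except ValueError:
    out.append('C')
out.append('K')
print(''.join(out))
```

Execution trace: 'Y' (try body) → 'P' (try body, no exception) → 'K' (after the try/except). Output: YPK

Answer: YPK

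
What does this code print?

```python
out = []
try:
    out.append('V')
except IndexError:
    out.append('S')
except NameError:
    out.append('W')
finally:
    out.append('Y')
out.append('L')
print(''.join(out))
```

Execution trace: 'V' (try body, no exception) → 'Y' (finally) → 'L' (after the try/except). Output: VYL

Answer: VYL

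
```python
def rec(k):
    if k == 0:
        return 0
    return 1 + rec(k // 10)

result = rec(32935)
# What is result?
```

Count of digits of 32935: 5

Answer: 5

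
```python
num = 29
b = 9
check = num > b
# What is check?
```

Trace:
`num = 29` → num = 29
`b = 9` → b = 9
`check = num > b` → check = True
So check = True

Answer: True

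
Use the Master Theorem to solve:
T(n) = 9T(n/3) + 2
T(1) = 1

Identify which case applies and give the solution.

a=9, b=3, f(n)=2. log_3(9) = 2. Since c=0 < 2, Case 1 applies: T(n) = Θ(n^log_b(a)) = O(n^2).

Answer: O(n^2) - Case 1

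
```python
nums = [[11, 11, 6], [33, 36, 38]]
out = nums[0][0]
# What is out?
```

Trace:
`nums = [[11, 11, 6], [33, 36, 38]]` → nums = [[11, 11, 6], [33, 36, 38]]
`out = nums[0][0]` → out = 11
So out = 11

Answer: 11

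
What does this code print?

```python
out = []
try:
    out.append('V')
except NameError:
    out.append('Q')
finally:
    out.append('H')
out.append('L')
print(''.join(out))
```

Execution trace: 'V' (try body, no exception) → 'H' (finally) → 'L' (after the try/except). Output: VHL

Answer: VHL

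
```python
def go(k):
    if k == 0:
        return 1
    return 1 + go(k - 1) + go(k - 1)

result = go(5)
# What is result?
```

go(k) = 1 + 2·go(k-1), go(0)=1. Closed form: (1+1)·2^5 - 1 = 63.

Answer: 63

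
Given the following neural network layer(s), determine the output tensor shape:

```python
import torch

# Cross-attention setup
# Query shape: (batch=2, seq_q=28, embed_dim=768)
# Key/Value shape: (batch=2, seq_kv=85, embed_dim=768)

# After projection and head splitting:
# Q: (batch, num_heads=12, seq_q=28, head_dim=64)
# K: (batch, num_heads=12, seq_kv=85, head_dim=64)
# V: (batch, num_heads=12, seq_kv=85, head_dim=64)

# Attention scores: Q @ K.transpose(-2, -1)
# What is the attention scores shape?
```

Input: (2, 28, 768) -> Output: (2, 12, 28, 85)

Answer: (2, 12, 28, 85)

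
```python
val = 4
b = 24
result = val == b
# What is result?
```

Trace:
`val = 4` → val = 4
`b = 24` → b = 24
`result = val == b` → result = False
So result = False

Answer: False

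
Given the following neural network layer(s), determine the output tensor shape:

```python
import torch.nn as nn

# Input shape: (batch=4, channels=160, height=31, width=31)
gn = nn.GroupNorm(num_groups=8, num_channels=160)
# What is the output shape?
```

Input: (4, 160, 31, 31) -> Output: (4, 160, 31, 31)

Answer: (4, 160, 31, 31)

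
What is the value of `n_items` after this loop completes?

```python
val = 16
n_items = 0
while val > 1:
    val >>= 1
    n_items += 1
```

Count right shifts until 1
`n_items` takes the values: 0 → 1 → 2 → 3 → 4

Answer: 4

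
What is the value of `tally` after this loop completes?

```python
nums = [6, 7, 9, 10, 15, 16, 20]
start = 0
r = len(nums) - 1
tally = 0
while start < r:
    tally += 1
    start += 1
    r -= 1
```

Iterations until pointers meet (list length 7)
`tally` takes the values: 0 → 1 → 2 → 3

Answer: 3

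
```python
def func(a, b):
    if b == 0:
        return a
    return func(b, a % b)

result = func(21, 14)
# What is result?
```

func(21, 14) -> func(14, 7) -> func(7, 0) -> 7

Answer: 7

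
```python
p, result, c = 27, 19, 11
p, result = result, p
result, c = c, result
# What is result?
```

Trace:
`p, result, c = 27, 19, 11` → p = 27; result = 19; c = 11
`p, result = result, p` → p = 19; result = 27
`result, c = c, result` → result = 11; c = 27
So result = 11

Answer: 11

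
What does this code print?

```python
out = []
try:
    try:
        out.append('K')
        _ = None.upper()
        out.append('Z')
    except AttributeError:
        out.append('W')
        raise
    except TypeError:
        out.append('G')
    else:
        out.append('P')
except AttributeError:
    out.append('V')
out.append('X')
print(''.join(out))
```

Execution trace: 'K' (inner try body) → 'W' (inner except AttributeError) → 'V' (outer except AttributeError) → 'X' (after the try/except). Output: KWVX

Answer: KWVX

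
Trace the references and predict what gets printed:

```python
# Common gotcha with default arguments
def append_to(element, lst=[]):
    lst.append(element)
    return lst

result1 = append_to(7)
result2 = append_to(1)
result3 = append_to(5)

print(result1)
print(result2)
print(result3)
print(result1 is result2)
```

Key concept: mutable default argument gotcha.
Step by step:
`result1 = append_to(7)` → result1 = [7]
`result2 = append_to(1)` → result1 = [7, 1] (same object as result2); result2 = [7, 1] (same object as result1)
`result3 = append_to(5)` → result1 = [7, 1, 5] (same object as result2, result3); result2 = [7, 1, 5] (same object as result1, result3); result3 = [7, 1, 5] (same object as result1, result2)
`print(result1)` → prints [7, 1, 5]
`print(result2)` → prints [7, 1, 5]
`print(result3)` → prints [7, 1, 5]
`print(result1 is result2)` → prints True

Answer:
[7, 1, 5]
[7, 1, 5]
[7, 1, 5]
True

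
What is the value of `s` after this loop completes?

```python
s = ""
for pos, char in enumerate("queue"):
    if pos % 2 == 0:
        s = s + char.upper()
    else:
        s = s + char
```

Uppercase even positions in 'queue'
`s` takes the values: "" → "Q" → "Qu" → "QuE" → "QuEu" → "QuEuE"

Answer: "QuEuE"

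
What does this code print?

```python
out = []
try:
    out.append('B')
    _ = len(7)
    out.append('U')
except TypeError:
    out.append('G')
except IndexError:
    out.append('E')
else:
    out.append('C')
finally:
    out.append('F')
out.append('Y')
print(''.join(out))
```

Execution trace: 'B' (try body) → 'G' (except TypeError) → 'F' (finally) → 'Y' (after the try/except). Output: BGFY

Answer: BGFY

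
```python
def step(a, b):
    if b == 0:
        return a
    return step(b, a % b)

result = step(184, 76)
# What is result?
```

step(184, 76) -> step(76, 32) -> step(32, 12) -> step(12, 8) -> step(8, 4) -> step(4, 0) -> 4

Answer: 4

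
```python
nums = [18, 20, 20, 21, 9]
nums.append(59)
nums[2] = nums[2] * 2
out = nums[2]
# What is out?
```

Trace:
`nums = [18, 20, 20, 21, 9]` → nums = [18, 20, 20, 21, 9]
`nums.append(59)` → nums = [18, 20, 20, 21, 9, 59]
`nums[2] = nums[2] * 2` → nums = [18, 20, 40, 21, 9, 59]
`out = nums[2]` → out = 40
So out = 40

Answer: 40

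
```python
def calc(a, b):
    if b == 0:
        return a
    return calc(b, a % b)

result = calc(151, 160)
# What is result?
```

calc(151, 160) -> calc(160, 151) -> calc(151, 9) -> calc(9, 7) -> calc(7, 2) -> calc(2, 1) -> calc(1, 0) -> 1

Answer: 1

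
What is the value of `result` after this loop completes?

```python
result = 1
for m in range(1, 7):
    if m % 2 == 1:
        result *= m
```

Product of odd numbers 1 to 6
`result` takes the values: 1 → 3 → 15

Answer: 15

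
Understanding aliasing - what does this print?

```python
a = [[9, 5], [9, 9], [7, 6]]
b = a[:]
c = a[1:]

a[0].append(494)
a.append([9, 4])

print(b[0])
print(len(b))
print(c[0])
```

Key concept: slice with nested mutation.
Step by step:
`a = [[9, 5], [9, 9], [7, 6]]` → a = [[9, 5], [9, 9], [7, 6]]
`b = a[:]` → b = [[9, 5], [9, 9], [7, 6]]
`c = a[1:]` → c = [[9, 9], [7, 6]]
`a[0].append(494)` → a = [[9, 5, 494], [9, 9], [7, 6]]; b = [[9, 5, 494], [9, 9], [7, 6]]
`a.append([9, 4])` → a = [[9, 5, 494], [9, 9], [7, 6], [9, 4]]
`print(b[0])` → prints [9, 5, 494]
`print(len(b))` → prints 3
`print(c[0])` → prints [9, 9]

Answer:
[9, 5, 494]
3
[9, 9]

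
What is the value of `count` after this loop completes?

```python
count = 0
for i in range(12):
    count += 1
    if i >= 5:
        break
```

Loop breaks when i reaches 5, count is 6
`count` takes the values: 0 → 1 → 2 → 3 → 4 → 5 → 6

Answer: 6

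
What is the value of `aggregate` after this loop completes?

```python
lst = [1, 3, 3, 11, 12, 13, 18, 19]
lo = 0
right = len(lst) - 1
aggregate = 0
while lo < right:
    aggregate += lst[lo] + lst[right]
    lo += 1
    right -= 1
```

Sum of pairs from ends
`aggregate` takes the values: 0 → 20 → 41 → 57 → 80

Answer: 80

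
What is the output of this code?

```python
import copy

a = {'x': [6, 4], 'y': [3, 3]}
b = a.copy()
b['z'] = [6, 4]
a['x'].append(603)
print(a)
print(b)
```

Key concept: shallow copy of dict with mutable values.
Step by step:
`a = {'x': [6, 4], 'y': [3, 3]}` → a = {'x': [6, 4], 'y': [3, 3]}
`b = a.copy()` → b = {'x': [6, 4], 'y': [3, 3]}
`b['z'] = [6, 4]` → b = {'x': [6, 4], 'y': [3, 3], 'z': [6, 4]}
`a['x'].append(603)` → a = {'x': [6, 4, 603], 'y': [3, 3]}; b = {'x': [6, 4, 603], 'y': [3, 3], 'z': [6, 4]}
`print(a)` → prints {'x': [6, 4, 603], 'y': [3, 3]}
`print(b)` → prints {'x': [6, 4, 603], 'y': [3, 3], 'z': [6, 4]}

Answer:
{'x': [6, 4, 603], 'y': [3, 3]}
{'x': [6, 4, 603], 'y': [3, 3], 'z': [6, 4]}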